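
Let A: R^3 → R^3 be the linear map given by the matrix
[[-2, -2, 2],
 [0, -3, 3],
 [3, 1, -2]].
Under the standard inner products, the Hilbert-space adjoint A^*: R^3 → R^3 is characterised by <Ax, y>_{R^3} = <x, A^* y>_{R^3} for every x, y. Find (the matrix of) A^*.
A^* = A^T =
[[-2, 0, 3],
 [-2, -3, 1],
 [2, 3, -2]]

For real matrices with standard dot products, the defining identity <Ax, y> = <x, A^* y> gives (Ax)^T y = x^T (A^*) y, i.e. x^T A^T y = x^T (A^*) y. Since this holds for all x, y, we must have A^* = A^T. Therefore
A^* =
[[-2, 0, 3],
 [-2, -3, 1],
 [2, 3, -2]].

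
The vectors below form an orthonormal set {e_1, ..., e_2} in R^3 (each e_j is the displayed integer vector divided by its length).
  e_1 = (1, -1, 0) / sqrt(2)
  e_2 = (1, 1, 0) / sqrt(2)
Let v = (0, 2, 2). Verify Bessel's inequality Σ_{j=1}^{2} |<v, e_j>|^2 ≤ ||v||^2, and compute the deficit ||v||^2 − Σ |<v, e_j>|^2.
Σ |<v, e_j>|^2 = 4; ||v||^2 = 8; deficit = 4

Write each e_j = u_j / sqrt(<u_j, u_j>) where u_j is the displayed integer vector. Then <v, e_j> = <v, u_j> / sqrt(<u_j, u_j>), so |<v, e_j>|^2 = <v, u_j>^2 / <u_j, u_j>.
Coefficients: <v, e_1> = -2/sqrt(2), <v, e_2> = 2/sqrt(2).
Square and sum: Σ |<v, e_j>|^2 = 4.
Compute ||v||^2 = v·v = 8.
Deficit = 8 − 4 = 4 ≥ 0, confirming Bessel's inequality. (The deficit equals ||v − Σ <v,e_j> e_j||^2, the squared distance from v to span{e_j}.)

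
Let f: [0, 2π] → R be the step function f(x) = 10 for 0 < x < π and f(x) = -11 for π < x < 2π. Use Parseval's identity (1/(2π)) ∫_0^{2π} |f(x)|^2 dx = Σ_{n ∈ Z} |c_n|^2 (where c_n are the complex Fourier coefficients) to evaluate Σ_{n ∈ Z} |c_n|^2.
Σ |c_n|^2 = 221/2

Parseval equates the L^2 energy of f (normalised by 1/(2π)) with the ℓ^2 sum of its Fourier coefficients: (1/(2π)) ∫_0^{2π} |f|^2 = Σ |c_n|^2.
Compute the left side: (1/(2π)) [∫_0^π 10^2 dx + ∫_π^{2π} (-11)^2 dx] = (1/(2π)) · (100π + 121π) = (100 + 121)/2 = 221/2.
So Σ_{n ∈ Z} |c_n|^2 = 221/2.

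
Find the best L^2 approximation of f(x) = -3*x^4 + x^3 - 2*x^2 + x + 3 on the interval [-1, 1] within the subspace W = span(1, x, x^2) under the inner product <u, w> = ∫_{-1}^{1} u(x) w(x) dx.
g(x) = -32*x^2/7 + 8*x/5 + 114/35

The best approximation g ∈ W is the orthogonal projection of f onto W. Writing g = a_0 + a_1 x + a_2 x^2, the coefficients solve the normal equations G · a = b where
  G_{ij} = <φ_i, φ_j> and b_i = <f, φ_i>, with φ_0 = 1, φ_1 = x, φ_2 = x^2.
G =
  [2, 0, 2/3]
  [0, 2/3, 0]
  [2/3, 0, 2/5],
b = (52/15, 16/15, 12/35).
Solving gives a_0 = 114/35, a_1 = 8/5, a_2 = -32/7, so
  g(x) = -32*x^2/7 + 8*x/5 + 114/35.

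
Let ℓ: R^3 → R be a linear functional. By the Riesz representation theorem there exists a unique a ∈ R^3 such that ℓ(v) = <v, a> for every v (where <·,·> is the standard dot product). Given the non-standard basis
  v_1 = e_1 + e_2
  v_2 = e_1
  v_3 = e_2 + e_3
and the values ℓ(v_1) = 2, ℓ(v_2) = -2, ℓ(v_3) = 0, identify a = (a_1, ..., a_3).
a = (-2, 4, -4)

Write a = (a_1, ..., a_3) in the standard basis. For each basis vector v_i, ℓ(v_i) = <v_i, a> is a linear equation in the a_j's. Collect the n equations into a matrix system V a = ℓ, where row i of V is v_i (expressed in the standard basis). Since V is invertible (lower-triangular with 1s on the diagonal, up to permutation), solve by back-substitution:
  V =
[[1, 1, 0],
 [1, 0, 0],
 [0, 1, 1]]
  V a = (2, -2, 0)
Solving gives a = (-2, 4, -4).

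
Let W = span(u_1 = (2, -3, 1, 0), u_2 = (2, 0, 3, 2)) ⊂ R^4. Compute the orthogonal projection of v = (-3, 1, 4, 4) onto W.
proj_W(v) = (32/63, 61/21, 170/63, 22/9)

Set up U = [u_1 | ... | u_2] ∈ R^(4×2). The projector onto W = col(U) is P = U (U^T U)^(-1) U^T.
Compute U^T U =
  [14, 7]
  [7, 17],
and U^T v = (-5, 14).
Solve U^T U · c = U^T v for the coefficients: c = (-61/63, 11/9). The projection is proj_W(v) = U c.
Check: (v - proj_W(v)) · u_1 = 0  (should be 0).
Check: (v - proj_W(v)) · u_2 = 0  (should be 0).
Result: proj_W(v) = (32/63, 61/21, 170/63, 22/9).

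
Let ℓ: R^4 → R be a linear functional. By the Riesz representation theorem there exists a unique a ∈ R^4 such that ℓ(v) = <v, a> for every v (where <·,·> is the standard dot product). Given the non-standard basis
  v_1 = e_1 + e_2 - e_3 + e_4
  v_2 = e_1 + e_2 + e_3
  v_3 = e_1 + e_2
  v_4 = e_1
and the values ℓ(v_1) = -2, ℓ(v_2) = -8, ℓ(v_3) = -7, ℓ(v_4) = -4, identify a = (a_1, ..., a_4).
a = (-4, -3, -1, 4)

Write a = (a_1, ..., a_4) in the standard basis. For each basis vector v_i, ℓ(v_i) = <v_i, a> is a linear equation in the a_j's. Collect the n equations into a matrix system V a = ℓ, where row i of V is v_i (expressed in the standard basis). Since V is invertible (lower-triangular with 1s on the diagonal, up to permutation), solve by back-substitution:
  V =
[[1, 1, -1, 1],
 [1, 1, 1, 0],
 [1, 1, 0, 0],
 [1, 0, 0, 0]]
  V a = (-2, -8, -7, -4)
Solving gives a = (-4, -3, -1, 4).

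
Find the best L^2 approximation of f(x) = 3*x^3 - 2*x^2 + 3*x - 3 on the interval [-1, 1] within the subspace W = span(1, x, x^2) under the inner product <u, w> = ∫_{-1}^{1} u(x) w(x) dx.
g(x) = -2*x^2 + 24*x/5 - 3

The best approximation g ∈ W is the orthogonal projection of f onto W. Writing g = a_0 + a_1 x + a_2 x^2, the coefficients solve the normal equations G · a = b where
  G_{ij} = <φ_i, φ_j> and b_i = <f, φ_i>, with φ_0 = 1, φ_1 = x, φ_2 = x^2.
G =
  [2, 0, 2/3]
  [0, 2/3, 0]
  [2/3, 0, 2/5],
b = (-22/3, 16/5, -14/5).
Solving gives a_0 = -3, a_1 = 24/5, a_2 = -2, so
  g(x) = -2*x^2 + 24*x/5 - 3.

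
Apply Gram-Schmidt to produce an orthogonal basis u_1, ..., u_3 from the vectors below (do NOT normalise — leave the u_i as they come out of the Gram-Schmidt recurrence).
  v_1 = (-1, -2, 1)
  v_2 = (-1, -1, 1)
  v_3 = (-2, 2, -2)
Orthogonal basis:
  u_1 = (-1, -2, 1)
  u_2 = (-1/3, 1/3, 1/3)
  u_3 = (-2, 0, -2)

Apply the Gram-Schmidt recurrence
  u_1 = v_1
  u_i = v_i − Σ_{j<i} ((v_i · u_j) / (u_j · u_j)) · u_j.

Step by step this gives:
  u_1 = (-1, -2, 1)
  u_2 = (-1/3, 1/3, 1/3)
  u_3 = (-2, 0, -2)

Orthogonality check:
  u_2 · u_1 = 0 (should be 0)
  u_3 · u_1 = 0 (should be 0)
  u_3 · u_2 = 0 (should be 0)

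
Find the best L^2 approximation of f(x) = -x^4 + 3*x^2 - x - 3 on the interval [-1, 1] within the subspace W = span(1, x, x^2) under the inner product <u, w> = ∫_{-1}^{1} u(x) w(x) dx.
g(x) = 15*x^2/7 - x - 102/35

The best approximation g ∈ W is the orthogonal projection of f onto W. Writing g = a_0 + a_1 x + a_2 x^2, the coefficients solve the normal equations G · a = b where
  G_{ij} = <φ_i, φ_j> and b_i = <f, φ_i>, with φ_0 = 1, φ_1 = x, φ_2 = x^2.
G =
  [2, 0, 2/3]
  [0, 2/3, 0]
  [2/3, 0, 2/5],
b = (-22/5, -2/3, -38/35).
Solving gives a_0 = -102/35, a_1 = -1, a_2 = 15/7, so
  g(x) = 15*x^2/7 - x - 102/35.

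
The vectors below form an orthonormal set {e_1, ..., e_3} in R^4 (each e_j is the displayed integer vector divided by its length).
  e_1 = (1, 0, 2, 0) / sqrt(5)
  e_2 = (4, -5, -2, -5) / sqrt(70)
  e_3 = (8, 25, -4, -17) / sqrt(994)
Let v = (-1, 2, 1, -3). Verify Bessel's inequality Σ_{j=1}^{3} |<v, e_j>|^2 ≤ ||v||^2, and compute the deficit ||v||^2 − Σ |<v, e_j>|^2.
Σ |<v, e_j>|^2 = 581/71; ||v||^2 = 15; deficit = 484/71

Write each e_j = u_j / sqrt(<u_j, u_j>) where u_j is the displayed integer vector. Then <v, e_j> = <v, u_j> / sqrt(<u_j, u_j>), so |<v, e_j>|^2 = <v, u_j>^2 / <u_j, u_j>.
Coefficients: <v, e_1> = 1/sqrt(5), <v, e_2> = -1/sqrt(70), <v, e_3> = 89/sqrt(994).
Square and sum: Σ |<v, e_j>|^2 = 581/71.
Compute ||v||^2 = v·v = 15.
Deficit = 15 − 581/71 = 484/71 ≥ 0, confirming Bessel's inequality. (The deficit equals ||v − Σ <v,e_j> e_j||^2, the squared distance from v to span{e_j}.)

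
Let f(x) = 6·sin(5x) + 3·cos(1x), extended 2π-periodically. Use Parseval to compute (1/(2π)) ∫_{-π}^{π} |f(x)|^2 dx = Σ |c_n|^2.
Σ |c_n|^2 = 45/2

Expand |f|^2 and use orthogonality of {sin(nx), cos(mx)} on [-π, π]:
  ∫_{-π}^{π} sin(nx)^2 dx = π, ∫ cos(mx)^2 dx = π, and cross terms integrate to 0.
So ∫_{-π}^{π} f(x)^2 dx = 6^2 · π + 3^2 · π = (36 + 9)π.
Divide by 2π: (36 + 9)/2 = 45/2.
By Parseval, this equals Σ |c_n|^2.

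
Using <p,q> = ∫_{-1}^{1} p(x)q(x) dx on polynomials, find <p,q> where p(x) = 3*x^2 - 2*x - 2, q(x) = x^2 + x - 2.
<p,q> = 38/15

Expand the product: p(x)·q(x) = 3*x^4 + x^3 - 10*x^2 + 2*x + 4.
∫_{-1}^{1} of each monomial x^k gives [2/(k+1) if k even, 0 if k odd]. Integrating term-by-term (or equivalently evaluating the antiderivative F(x) = 3*x^5/5 + x^4/4 - 10*x^3/3 + x^2 + 4*x at the endpoints):
  F(1) − F(−1) = 151/60 − (-1/60) = 38/15.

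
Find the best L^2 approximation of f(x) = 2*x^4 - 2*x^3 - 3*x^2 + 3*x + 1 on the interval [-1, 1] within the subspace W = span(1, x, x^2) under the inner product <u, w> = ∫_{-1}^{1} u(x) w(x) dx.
g(x) = -9*x^2/7 + 9*x/5 + 29/35

The best approximation g ∈ W is the orthogonal projection of f onto W. Writing g = a_0 + a_1 x + a_2 x^2, the coefficients solve the normal equations G · a = b where
  G_{ij} = <φ_i, φ_j> and b_i = <f, φ_i>, with φ_0 = 1, φ_1 = x, φ_2 = x^2.
G =
  [2, 0, 2/3]
  [0, 2/3, 0]
  [2/3, 0, 2/5],
b = (4/5, 6/5, 4/105).
Solving gives a_0 = 29/35, a_1 = 9/5, a_2 = -9/7, so
  g(x) = -9*x^2/7 + 9*x/5 + 29/35.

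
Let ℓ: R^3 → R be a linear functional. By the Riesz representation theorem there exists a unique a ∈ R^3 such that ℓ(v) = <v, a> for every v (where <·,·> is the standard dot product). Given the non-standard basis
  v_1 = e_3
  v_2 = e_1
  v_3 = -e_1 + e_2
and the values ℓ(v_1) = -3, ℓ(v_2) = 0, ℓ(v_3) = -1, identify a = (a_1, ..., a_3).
a = (0, -1, -3)

Write a = (a_1, ..., a_3) in the standard basis. For each basis vector v_i, ℓ(v_i) = <v_i, a> is a linear equation in the a_j's. Collect the n equations into a matrix system V a = ℓ, where row i of V is v_i (expressed in the standard basis). Since V is invertible (lower-triangular with 1s on the diagonal, up to permutation), solve by back-substitution:
  V =
[[0, 0, 1],
 [1, 0, 0],
 [-1, 1, 0]]
  V a = (-3, 0, -1)
Solving gives a = (0, -1, -3).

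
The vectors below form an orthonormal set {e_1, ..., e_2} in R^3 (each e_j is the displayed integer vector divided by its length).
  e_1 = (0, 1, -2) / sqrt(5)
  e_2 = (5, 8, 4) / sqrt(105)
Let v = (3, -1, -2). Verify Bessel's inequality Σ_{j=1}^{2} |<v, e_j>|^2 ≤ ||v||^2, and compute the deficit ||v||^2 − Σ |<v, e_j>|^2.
Σ |<v, e_j>|^2 = 38/21; ||v||^2 = 14; deficit = 256/21

Write each e_j = u_j / sqrt(<u_j, u_j>) where u_j is the displayed integer vector. Then <v, e_j> = <v, u_j> / sqrt(<u_j, u_j>), so |<v, e_j>|^2 = <v, u_j>^2 / <u_j, u_j>.
Coefficients: <v, e_1> = 3/sqrt(5), <v, e_2> = -1/sqrt(105).
Square and sum: Σ |<v, e_j>|^2 = 38/21.
Compute ||v||^2 = v·v = 14.
Deficit = 14 − 38/21 = 256/21 ≥ 0, confirming Bessel's inequality. (The deficit equals ||v − Σ <v,e_j> e_j||^2, the squared distance from v to span{e_j}.)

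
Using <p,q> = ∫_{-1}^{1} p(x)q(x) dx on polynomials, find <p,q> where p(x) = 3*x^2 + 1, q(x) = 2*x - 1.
<p,q> = -4

Expand the product: p(x)·q(x) = 6*x^3 - 3*x^2 + 2*x - 1.
∫_{-1}^{1} of each monomial x^k gives [2/(k+1) if k even, 0 if k odd]. Integrating term-by-term (or equivalently evaluating the antiderivative F(x) = 3*x^4/2 - x^3 + x^2 - x at the endpoints):
  F(1) − F(−1) = 1/2 − (9/2) = -4.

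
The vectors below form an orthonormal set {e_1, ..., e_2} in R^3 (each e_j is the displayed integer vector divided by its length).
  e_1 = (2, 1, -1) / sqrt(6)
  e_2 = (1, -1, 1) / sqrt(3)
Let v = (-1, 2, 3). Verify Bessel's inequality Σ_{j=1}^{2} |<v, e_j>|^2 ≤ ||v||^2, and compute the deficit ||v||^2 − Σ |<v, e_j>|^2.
Σ |<v, e_j>|^2 = 3/2; ||v||^2 = 14; deficit = 25/2

Write each e_j = u_j / sqrt(<u_j, u_j>) where u_j is the displayed integer vector. Then <v, e_j> = <v, u_j> / sqrt(<u_j, u_j>), so |<v, e_j>|^2 = <v, u_j>^2 / <u_j, u_j>.
Coefficients: <v, e_1> = -3/sqrt(6), <v, e_2> = 0/sqrt(3).
Square and sum: Σ |<v, e_j>|^2 = 3/2.
Compute ||v||^2 = v·v = 14.
Deficit = 14 − 3/2 = 25/2 ≥ 0, confirming Bessel's inequality. (The deficit equals ||v − Σ <v,e_j> e_j||^2, the squared distance from v to span{e_j}.)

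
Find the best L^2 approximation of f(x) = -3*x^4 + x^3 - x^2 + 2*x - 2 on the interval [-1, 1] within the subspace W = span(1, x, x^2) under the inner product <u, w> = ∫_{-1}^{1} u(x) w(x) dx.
g(x) = -25*x^2/7 + 13*x/5 - 61/35

The best approximation g ∈ W is the orthogonal projection of f onto W. Writing g = a_0 + a_1 x + a_2 x^2, the coefficients solve the normal equations G · a = b where
  G_{ij} = <φ_i, φ_j> and b_i = <f, φ_i>, with φ_0 = 1, φ_1 = x, φ_2 = x^2.
G =
  [2, 0, 2/3]
  [0, 2/3, 0]
  [2/3, 0, 2/5],
b = (-88/15, 26/15, -272/105).
Solving gives a_0 = -61/35, a_1 = 13/5, a_2 = -25/7, so
  g(x) = -25*x^2/7 + 13*x/5 - 61/35.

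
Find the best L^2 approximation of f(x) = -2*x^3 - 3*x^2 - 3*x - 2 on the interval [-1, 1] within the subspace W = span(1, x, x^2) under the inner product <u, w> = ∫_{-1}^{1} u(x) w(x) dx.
g(x) = -3*x^2 - 21*x/5 - 2

The best approximation g ∈ W is the orthogonal projection of f onto W. Writing g = a_0 + a_1 x + a_2 x^2, the coefficients solve the normal equations G · a = b where
  G_{ij} = <φ_i, φ_j> and b_i = <f, φ_i>, with φ_0 = 1, φ_1 = x, φ_2 = x^2.
G =
  [2, 0, 2/3]
  [0, 2/3, 0]
  [2/3, 0, 2/5],
b = (-6, -14/5, -38/15).
Solving gives a_0 = -2, a_1 = -21/5, a_2 = -3, so
  g(x) = -3*x^2 - 21*x/5 - 2.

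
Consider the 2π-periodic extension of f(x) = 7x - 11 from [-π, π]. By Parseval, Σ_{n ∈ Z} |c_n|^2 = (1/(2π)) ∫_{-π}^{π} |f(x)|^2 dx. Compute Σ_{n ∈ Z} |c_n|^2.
Σ |c_n|^2 = 49π^2/3 + 121

Expand and integrate term by term over [-π, π]:
  ∫ (7x)^2 dx = 49·(2π^3/3); ∫ 2·7·(-11)·x dx = 0 (odd integrand); ∫ (-11)^2 dx = 121·2π.
So (1/(2π)) ∫_{-π}^{π} (7x - 11)^2 dx = 49π^2/3 + 121 = 49π^2/3 + 121.
Parseval ⇒ Σ |c_n|^2 = 49π^2/3 + 121.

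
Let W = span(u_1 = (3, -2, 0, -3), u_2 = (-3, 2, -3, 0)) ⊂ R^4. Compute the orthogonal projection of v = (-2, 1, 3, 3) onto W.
proj_W(v) = (-48/35, 32/35, 81/35, 129/35)

Set up U = [u_1 | ... | u_2] ∈ R^(4×2). The projector onto W = col(U) is P = U (U^T U)^(-1) U^T.
Compute U^T U =
  [22, -13]
  [-13, 22],
and U^T v = (-17, -1).
Solve U^T U · c = U^T v for the coefficients: c = (-43/35, -27/35). The projection is proj_W(v) = U c.
Check: (v - proj_W(v)) · u_1 = 0  (should be 0).
Check: (v - proj_W(v)) · u_2 = 0  (should be 0).
Result: proj_W(v) = (-48/35, 32/35, 81/35, 129/35).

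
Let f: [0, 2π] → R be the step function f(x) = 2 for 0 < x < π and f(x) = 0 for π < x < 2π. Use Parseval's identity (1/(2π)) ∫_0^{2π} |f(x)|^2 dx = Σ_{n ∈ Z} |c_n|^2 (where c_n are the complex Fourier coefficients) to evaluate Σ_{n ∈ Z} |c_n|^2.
Σ |c_n|^2 = 2

Parseval equates the L^2 energy of f (normalised by 1/(2π)) with the ℓ^2 sum of its Fourier coefficients: (1/(2π)) ∫_0^{2π} |f|^2 = Σ |c_n|^2.
Compute the left side: (1/(2π)) [∫_0^π 2^2 dx + ∫_π^{2π} 0^2 dx] = (1/(2π)) · (4π + 0π) = (4 + 0)/2 = 2.
So Σ_{n ∈ Z} |c_n|^2 = 2.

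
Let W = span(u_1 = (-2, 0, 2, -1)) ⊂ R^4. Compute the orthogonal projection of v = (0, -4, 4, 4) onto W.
proj_W(v) = (-8/9, 0, 8/9, -4/9)

Set up U = [u_1 | ... | u_1] ∈ R^(4×1). The projector onto W = col(U) is P = U (U^T U)^(-1) U^T.
Compute U^T U =
  [9],
and U^T v = (4).
Solve U^T U · c = U^T v for the coefficients: c = (4/9). The projection is proj_W(v) = U c.
Check: (v - proj_W(v)) · u_1 = 0  (should be 0).
Result: proj_W(v) = (-8/9, 0, 8/9, -4/9).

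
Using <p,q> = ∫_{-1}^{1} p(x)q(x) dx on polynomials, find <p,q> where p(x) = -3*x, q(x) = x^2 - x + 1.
<p,q> = 2

Expand the product: p(x)·q(x) = -3*x^3 + 3*x^2 - 3*x.
∫_{-1}^{1} of each monomial x^k gives [2/(k+1) if k even, 0 if k odd]. Integrating term-by-term (or equivalently evaluating the antiderivative F(x) = -3*x^4/4 + x^3 - 3*x^2/2 at the endpoints):
  F(1) − F(−1) = -5/4 − (-13/4) = 2.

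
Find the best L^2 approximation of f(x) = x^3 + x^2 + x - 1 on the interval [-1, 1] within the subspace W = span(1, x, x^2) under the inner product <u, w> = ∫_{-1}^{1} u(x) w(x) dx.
g(x) = x^2 + 8*x/5 - 1

The best approximation g ∈ W is the orthogonal projection of f onto W. Writing g = a_0 + a_1 x + a_2 x^2, the coefficients solve the normal equations G · a = b where
  G_{ij} = <φ_i, φ_j> and b_i = <f, φ_i>, with φ_0 = 1, φ_1 = x, φ_2 = x^2.
G =
  [2, 0, 2/3]
  [0, 2/3, 0]
  [2/3, 0, 2/5],
b = (-4/3, 16/15, -4/15).
Solving gives a_0 = -1, a_1 = 8/5, a_2 = 1, so
  g(x) = x^2 + 8*x/5 - 1.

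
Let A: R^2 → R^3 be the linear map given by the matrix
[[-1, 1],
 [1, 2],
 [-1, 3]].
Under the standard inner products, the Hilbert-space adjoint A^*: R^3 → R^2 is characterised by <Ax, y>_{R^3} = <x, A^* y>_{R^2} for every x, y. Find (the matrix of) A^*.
A^* = A^T =
[[-1, 1, -1],
 [1, 2, 3]]

For real matrices with standard dot products, the defining identity <Ax, y> = <x, A^* y> gives (Ax)^T y = x^T (A^*) y, i.e. x^T A^T y = x^T (A^*) y. Since this holds for all x, y, we must have A^* = A^T. Therefore
A^* =
[[-1, 1, -1],
 [1, 2, 3]].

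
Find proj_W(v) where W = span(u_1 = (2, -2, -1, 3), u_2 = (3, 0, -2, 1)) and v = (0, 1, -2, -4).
proj_W(v) = (60/131, 336/131, -96/131, -372/131)

Set up U = [u_1 | ... | u_2] ∈ R^(4×2). The projector onto W = col(U) is P = U (U^T U)^(-1) U^T.
Compute U^T U =
  [18, 11]
  [11, 14],
and U^T v = (-12, 0).
Solve U^T U · c = U^T v for the coefficients: c = (-168/131, 132/131). The projection is proj_W(v) = U c.
Check: (v - proj_W(v)) · u_1 = 0  (should be 0).
Check: (v - proj_W(v)) · u_2 = 0  (should be 0).
Result: proj_W(v) = (60/131, 336/131, -96/131, -372/131).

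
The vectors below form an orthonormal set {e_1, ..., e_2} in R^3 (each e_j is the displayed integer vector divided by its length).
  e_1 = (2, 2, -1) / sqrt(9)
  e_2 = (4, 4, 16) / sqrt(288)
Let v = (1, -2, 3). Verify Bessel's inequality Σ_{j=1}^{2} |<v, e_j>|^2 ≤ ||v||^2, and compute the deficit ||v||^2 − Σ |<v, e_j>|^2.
Σ |<v, e_j>|^2 = 19/2; ||v||^2 = 14; deficit = 9/2

Write each e_j = u_j / sqrt(<u_j, u_j>) where u_j is the displayed integer vector. Then <v, e_j> = <v, u_j> / sqrt(<u_j, u_j>), so |<v, e_j>|^2 = <v, u_j>^2 / <u_j, u_j>.
Coefficients: <v, e_1> = -5/sqrt(9), <v, e_2> = 44/sqrt(288).
Square and sum: Σ |<v, e_j>|^2 = 19/2.
Compute ||v||^2 = v·v = 14.
Deficit = 14 − 19/2 = 9/2 ≥ 0, confirming Bessel's inequality. (The deficit equals ||v − Σ <v,e_j> e_j||^2, the squared distance from v to span{e_j}.)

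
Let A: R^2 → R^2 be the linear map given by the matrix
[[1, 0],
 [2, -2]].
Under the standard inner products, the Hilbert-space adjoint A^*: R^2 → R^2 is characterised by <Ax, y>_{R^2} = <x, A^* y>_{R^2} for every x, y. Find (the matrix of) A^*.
A^* = A^T =
[[1, 2],
 [0, -2]]

For real matrices with standard dot products, the defining identity <Ax, y> = <x, A^* y> gives (Ax)^T y = x^T (A^*) y, i.e. x^T A^T y = x^T (A^*) y. Since this holds for all x, y, we must have A^* = A^T. Therefore
A^* =
[[1, 2],
 [0, -2]].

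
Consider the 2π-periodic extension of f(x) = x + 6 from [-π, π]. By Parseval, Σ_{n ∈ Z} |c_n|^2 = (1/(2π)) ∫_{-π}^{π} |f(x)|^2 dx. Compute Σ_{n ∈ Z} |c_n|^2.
Σ |c_n|^2 = π^2/3 + 36

Expand and integrate term by term over [-π, π]:
  ∫ (x)^2 dx = 1·(2π^3/3); ∫ 2·1·(6)·x dx = 0 (odd integrand); ∫ 6^2 dx = 36·2π.
So (1/(2π)) ∫_{-π}^{π} (x + 6)^2 dx = 1π^2/3 + 36 = π^2/3 + 36.
Parseval ⇒ Σ |c_n|^2 = π^2/3 + 36.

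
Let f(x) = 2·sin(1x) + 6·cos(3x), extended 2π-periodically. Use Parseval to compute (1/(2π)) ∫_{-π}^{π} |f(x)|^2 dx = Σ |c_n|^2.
Σ |c_n|^2 = 20

Expand |f|^2 and use orthogonality of {sin(nx), cos(mx)} on [-π, π]:
  ∫_{-π}^{π} sin(nx)^2 dx = π, ∫ cos(mx)^2 dx = π, and cross terms integrate to 0.
So ∫_{-π}^{π} f(x)^2 dx = 2^2 · π + 6^2 · π = (4 + 36)π.
Divide by 2π: (4 + 36)/2 = 20.
By Parseval, this equals Σ |c_n|^2.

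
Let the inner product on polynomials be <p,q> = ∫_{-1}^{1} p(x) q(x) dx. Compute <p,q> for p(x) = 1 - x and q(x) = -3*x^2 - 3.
<p,q> = -8

Expand the product: p(x)·q(x) = 3*x^3 - 3*x^2 + 3*x - 3.
∫_{-1}^{1} of each monomial x^k gives [2/(k+1) if k even, 0 if k odd]. Integrating term-by-term (or equivalently evaluating the antiderivative F(x) = 3*x^4/4 - x^3 + 3*x^2/2 - 3*x at the endpoints):
  F(1) − F(−1) = -7/4 − (25/4) = -8.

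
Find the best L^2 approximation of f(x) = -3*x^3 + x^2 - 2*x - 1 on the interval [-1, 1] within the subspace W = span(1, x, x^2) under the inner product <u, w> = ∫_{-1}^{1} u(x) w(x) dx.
g(x) = x^2 - 19*x/5 - 1

The best approximation g ∈ W is the orthogonal projection of f onto W. Writing g = a_0 + a_1 x + a_2 x^2, the coefficients solve the normal equations G · a = b where
  G_{ij} = <φ_i, φ_j> and b_i = <f, φ_i>, with φ_0 = 1, φ_1 = x, φ_2 = x^2.
G =
  [2, 0, 2/3]
  [0, 2/3, 0]
  [2/3, 0, 2/5],
b = (-4/3, -38/15, -4/15).
Solving gives a_0 = -1, a_1 = -19/5, a_2 = 1, so
  g(x) = x^2 - 19*x/5 - 1.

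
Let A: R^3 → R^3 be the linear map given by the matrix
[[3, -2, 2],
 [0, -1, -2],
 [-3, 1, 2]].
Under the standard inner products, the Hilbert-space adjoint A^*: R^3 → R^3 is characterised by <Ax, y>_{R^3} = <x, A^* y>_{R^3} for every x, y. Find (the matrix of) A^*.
A^* = A^T =
[[3, 0, -3],
 [-2, -1, 1],
 [2, -2, 2]]

For real matrices with standard dot products, the defining identity <Ax, y> = <x, A^* y> gives (Ax)^T y = x^T (A^*) y, i.e. x^T A^T y = x^T (A^*) y. Since this holds for all x, y, we must have A^* = A^T. Therefore
A^* =
[[3, 0, -3],
 [-2, -1, 1],
 [2, -2, 2]].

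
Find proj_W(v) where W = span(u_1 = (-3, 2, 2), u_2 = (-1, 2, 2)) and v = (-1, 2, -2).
proj_W(v) = (-1, 0, 0)

Set up U = [u_1 | ... | u_2] ∈ R^(3×2). The projector onto W = col(U) is P = U (U^T U)^(-1) U^T.
Compute U^T U =
  [17, 11]
  [11, 9],
and U^T v = (3, 1).
Solve U^T U · c = U^T v for the coefficients: c = (1/2, -1/2). The projection is proj_W(v) = U c.
Check: (v - proj_W(v)) · u_1 = 0  (should be 0).
Check: (v - proj_W(v)) · u_2 = 0  (should be 0).
Result: proj_W(v) = (-1, 0, 0).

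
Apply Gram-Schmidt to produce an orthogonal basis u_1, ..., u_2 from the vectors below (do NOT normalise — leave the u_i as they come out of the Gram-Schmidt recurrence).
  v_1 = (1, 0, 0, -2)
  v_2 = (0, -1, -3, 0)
Orthogonal basis:
  u_1 = (1, 0, 0, -2)
  u_2 = (0, -1, -3, 0)

Apply the Gram-Schmidt recurrence
  u_1 = v_1
  u_i = v_i − Σ_{j<i} ((v_i · u_j) / (u_j · u_j)) · u_j.

Step by step this gives:
  u_1 = (1, 0, 0, -2)
  u_2 = (0, -1, -3, 0)

Orthogonality check:
  u_2 · u_1 = 0 (should be 0)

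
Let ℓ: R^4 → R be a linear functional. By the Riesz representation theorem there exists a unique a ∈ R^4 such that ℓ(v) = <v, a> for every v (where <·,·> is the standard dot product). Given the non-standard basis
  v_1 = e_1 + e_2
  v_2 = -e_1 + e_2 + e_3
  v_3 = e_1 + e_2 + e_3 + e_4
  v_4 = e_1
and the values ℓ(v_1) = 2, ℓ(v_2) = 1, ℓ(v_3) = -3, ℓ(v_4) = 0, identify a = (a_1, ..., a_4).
a = (0, 2, -1, -4)

Write a = (a_1, ..., a_4) in the standard basis. For each basis vector v_i, ℓ(v_i) = <v_i, a> is a linear equation in the a_j's. Collect the n equations into a matrix system V a = ℓ, where row i of V is v_i (expressed in the standard basis). Since V is invertible (lower-triangular with 1s on the diagonal, up to permutation), solve by back-substitution:
  V =
[[1, 1, 0, 0],
 [-1, 1, 1, 0],
 [1, 1, 1, 1],
 [1, 0, 0, 0]]
  V a = (2, 1, -3, 0)
Solving gives a = (0, 2, -1, -4).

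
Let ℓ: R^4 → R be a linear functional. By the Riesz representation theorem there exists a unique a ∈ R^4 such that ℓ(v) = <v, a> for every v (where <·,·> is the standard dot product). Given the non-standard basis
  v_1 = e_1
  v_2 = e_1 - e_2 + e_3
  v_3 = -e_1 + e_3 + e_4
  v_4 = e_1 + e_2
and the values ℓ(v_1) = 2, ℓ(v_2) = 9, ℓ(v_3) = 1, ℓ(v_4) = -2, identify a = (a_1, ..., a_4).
a = (2, -4, 3, 0)

Write a = (a_1, ..., a_4) in the standard basis. For each basis vector v_i, ℓ(v_i) = <v_i, a> is a linear equation in the a_j's. Collect the n equations into a matrix system V a = ℓ, where row i of V is v_i (expressed in the standard basis). Since V is invertible (lower-triangular with 1s on the diagonal, up to permutation), solve by back-substitution:
  V =
[[1, 0, 0, 0],
 [1, -1, 1, 0],
 [-1, 0, 1, 1],
 [1, 1, 0, 0]]
  V a = (2, 9, 1, -2)
Solving gives a = (2, -4, 3, 0).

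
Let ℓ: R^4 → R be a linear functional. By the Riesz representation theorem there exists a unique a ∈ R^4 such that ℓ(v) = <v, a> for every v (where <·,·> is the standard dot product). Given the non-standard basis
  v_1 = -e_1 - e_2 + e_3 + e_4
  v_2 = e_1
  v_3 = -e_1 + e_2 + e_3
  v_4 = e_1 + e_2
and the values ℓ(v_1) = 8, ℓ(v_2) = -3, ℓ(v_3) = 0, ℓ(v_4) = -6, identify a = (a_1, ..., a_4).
a = (-3, -3, 0, 2)

Write a = (a_1, ..., a_4) in the standard basis. For each basis vector v_i, ℓ(v_i) = <v_i, a> is a linear equation in the a_j's. Collect the n equations into a matrix system V a = ℓ, where row i of V is v_i (expressed in the standard basis). Since V is invertible (lower-triangular with 1s on the diagonal, up to permutation), solve by back-substitution:
  V =
[[-1, -1, 1, 1],
 [1, 0, 0, 0],
 [-1, 1, 1, 0],
 [1, 1, 0, 0]]
  V a = (8, -3, 0, -6)
Solving gives a = (-3, -3, 0, 2).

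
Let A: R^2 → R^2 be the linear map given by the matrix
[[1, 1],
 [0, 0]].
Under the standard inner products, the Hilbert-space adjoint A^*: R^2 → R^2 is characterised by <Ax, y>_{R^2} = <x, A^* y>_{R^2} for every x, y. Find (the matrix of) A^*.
A^* = A^T =
[[1, 0],
 [1, 0]]

For real matrices with standard dot products, the defining identity <Ax, y> = <x, A^* y> gives (Ax)^T y = x^T (A^*) y, i.e. x^T A^T y = x^T (A^*) y. Since this holds for all x, y, we must have A^* = A^T. Therefore
A^* =
[[1, 0],
 [1, 0]].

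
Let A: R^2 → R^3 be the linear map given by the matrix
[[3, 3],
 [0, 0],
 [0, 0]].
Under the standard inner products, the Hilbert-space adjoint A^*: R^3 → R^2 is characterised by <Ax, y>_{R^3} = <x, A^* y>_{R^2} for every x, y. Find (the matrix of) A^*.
A^* = A^T =
[[3, 0, 0],
 [3, 0, 0]]

For real matrices with standard dot products, the defining identity <Ax, y> = <x, A^* y> gives (Ax)^T y = x^T (A^*) y, i.e. x^T A^T y = x^T (A^*) y. Since this holds for all x, y, we must have A^* = A^T. Therefore
A^* =
[[3, 0, 0],
 [3, 0, 0]].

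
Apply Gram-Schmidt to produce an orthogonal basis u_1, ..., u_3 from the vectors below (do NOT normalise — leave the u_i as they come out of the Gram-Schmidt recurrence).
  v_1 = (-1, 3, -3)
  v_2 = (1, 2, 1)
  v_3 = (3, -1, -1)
Orthogonal basis:
  u_1 = (-1, 3, -3)
  u_2 = (21/19, 32/19, 25/19)
  u_3 = (153/55, -34/55, -17/11)

Apply the Gram-Schmidt recurrence
  u_1 = v_1
  u_i = v_i − Σ_{j<i} ((v_i · u_j) / (u_j · u_j)) · u_j.

Step by step this gives:
  u_1 = (-1, 3, -3)
  u_2 = (21/19, 32/19, 25/19)
  u_3 = (153/55, -34/55, -17/11)

Orthogonality check:
  u_2 · u_1 = 0 (should be 0)
  u_3 · u_1 = 0 (should be 0)
  u_3 · u_2 = 0 (should be 0)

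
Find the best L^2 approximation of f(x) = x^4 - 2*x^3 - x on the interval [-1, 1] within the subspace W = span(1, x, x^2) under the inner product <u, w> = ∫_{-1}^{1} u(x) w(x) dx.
g(x) = 6*x^2/7 - 11*x/5 - 3/35

The best approximation g ∈ W is the orthogonal projection of f onto W. Writing g = a_0 + a_1 x + a_2 x^2, the coefficients solve the normal equations G · a = b where
  G_{ij} = <φ_i, φ_j> and b_i = <f, φ_i>, with φ_0 = 1, φ_1 = x, φ_2 = x^2.
G =
  [2, 0, 2/3]
  [0, 2/3, 0]
  [2/3, 0, 2/5],
b = (2/5, -22/15, 2/7).
Solving gives a_0 = -3/35, a_1 = -11/5, a_2 = 6/7, so
  g(x) = 6*x^2/7 - 11*x/5 - 3/35.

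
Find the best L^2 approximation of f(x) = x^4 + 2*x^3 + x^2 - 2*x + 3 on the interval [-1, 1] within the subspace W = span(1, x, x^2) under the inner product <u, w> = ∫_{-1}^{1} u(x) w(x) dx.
g(x) = 13*x^2/7 - 4*x/5 + 102/35

The best approximation g ∈ W is the orthogonal projection of f onto W. Writing g = a_0 + a_1 x + a_2 x^2, the coefficients solve the normal equations G · a = b where
  G_{ij} = <φ_i, φ_j> and b_i = <f, φ_i>, with φ_0 = 1, φ_1 = x, φ_2 = x^2.
G =
  [2, 0, 2/3]
  [0, 2/3, 0]
  [2/3, 0, 2/5],
b = (106/15, -8/15, 94/35).
Solving gives a_0 = 102/35, a_1 = -4/5, a_2 = 13/7, so
  g(x) = 13*x^2/7 - 4*x/5 + 102/35.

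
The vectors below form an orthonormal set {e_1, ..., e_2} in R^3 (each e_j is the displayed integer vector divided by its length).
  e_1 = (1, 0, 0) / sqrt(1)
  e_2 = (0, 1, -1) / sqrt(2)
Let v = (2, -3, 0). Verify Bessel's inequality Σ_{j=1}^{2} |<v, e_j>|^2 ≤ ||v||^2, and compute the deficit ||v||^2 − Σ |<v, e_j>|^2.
Σ |<v, e_j>|^2 = 17/2; ||v||^2 = 13; deficit = 9/2

Write each e_j = u_j / sqrt(<u_j, u_j>) where u_j is the displayed integer vector. Then <v, e_j> = <v, u_j> / sqrt(<u_j, u_j>), so |<v, e_j>|^2 = <v, u_j>^2 / <u_j, u_j>.
Coefficients: <v, e_1> = 2/sqrt(1), <v, e_2> = -3/sqrt(2).
Square and sum: Σ |<v, e_j>|^2 = 17/2.
Compute ||v||^2 = v·v = 13.
Deficit = 13 − 17/2 = 9/2 ≥ 0, confirming Bessel's inequality. (The deficit equals ||v − Σ <v,e_j> e_j||^2, the squared distance from v to span{e_j}.)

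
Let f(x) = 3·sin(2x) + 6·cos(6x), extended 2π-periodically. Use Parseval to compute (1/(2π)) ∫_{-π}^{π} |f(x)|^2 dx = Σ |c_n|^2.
Σ |c_n|^2 = 45/2

Expand |f|^2 and use orthogonality of {sin(nx), cos(mx)} on [-π, π]:
  ∫_{-π}^{π} sin(nx)^2 dx = π, ∫ cos(mx)^2 dx = π, and cross terms integrate to 0.
So ∫_{-π}^{π} f(x)^2 dx = 3^2 · π + 6^2 · π = (9 + 36)π.
Divide by 2π: (9 + 36)/2 = 45/2.
By Parseval, this equals Σ |c_n|^2.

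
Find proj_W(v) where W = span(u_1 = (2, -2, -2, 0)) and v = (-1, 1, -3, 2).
proj_W(v) = (1/3, -1/3, -1/3, 0)

Set up U = [u_1 | ... | u_1] ∈ R^(4×1). The projector onto W = col(U) is P = U (U^T U)^(-1) U^T.
Compute U^T U =
  [12],
and U^T v = (2).
Solve U^T U · c = U^T v for the coefficients: c = (1/6). The projection is proj_W(v) = U c.
Check: (v - proj_W(v)) · u_1 = 0  (should be 0).
Result: proj_W(v) = (1/3, -1/3, -1/3, 0).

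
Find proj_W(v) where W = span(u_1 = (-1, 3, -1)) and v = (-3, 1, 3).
proj_W(v) = (-3/11, 9/11, -3/11)

Set up U = [u_1 | ... | u_1] ∈ R^(3×1). The projector onto W = col(U) is P = U (U^T U)^(-1) U^T.
Compute U^T U =
  [11],
and U^T v = (3).
Solve U^T U · c = U^T v for the coefficients: c = (3/11). The projection is proj_W(v) = U c.
Check: (v - proj_W(v)) · u_1 = 0  (should be 0).
Result: proj_W(v) = (-3/11, 9/11, -3/11).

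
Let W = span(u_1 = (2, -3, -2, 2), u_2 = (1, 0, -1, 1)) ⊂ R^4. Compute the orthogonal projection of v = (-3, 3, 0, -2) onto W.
proj_W(v) = (-5/3, 3, 5/3, -5/3)

Set up U = [u_1 | ... | u_2] ∈ R^(4×2). The projector onto W = col(U) is P = U (U^T U)^(-1) U^T.
Compute U^T U =
  [21, 6]
  [6, 3],
and U^T v = (-19, -5).
Solve U^T U · c = U^T v for the coefficients: c = (-1, 1/3). The projection is proj_W(v) = U c.
Check: (v - proj_W(v)) · u_1 = 0  (should be 0).
Check: (v - proj_W(v)) · u_2 = 0  (should be 0).
Result: proj_W(v) = (-5/3, 3, 5/3, -5/3).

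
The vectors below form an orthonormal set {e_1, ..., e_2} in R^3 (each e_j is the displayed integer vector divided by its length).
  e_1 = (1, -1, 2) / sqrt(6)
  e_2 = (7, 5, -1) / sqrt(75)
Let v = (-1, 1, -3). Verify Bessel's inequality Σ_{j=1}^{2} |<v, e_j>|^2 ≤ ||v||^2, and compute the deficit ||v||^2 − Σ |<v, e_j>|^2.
Σ |<v, e_j>|^2 = 267/25; ||v||^2 = 11; deficit = 8/25

Write each e_j = u_j / sqrt(<u_j, u_j>) where u_j is the displayed integer vector. Then <v, e_j> = <v, u_j> / sqrt(<u_j, u_j>), so |<v, e_j>|^2 = <v, u_j>^2 / <u_j, u_j>.
Coefficients: <v, e_1> = -8/sqrt(6), <v, e_2> = 1/sqrt(75).
Square and sum: Σ |<v, e_j>|^2 = 267/25.
Compute ||v||^2 = v·v = 11.
Deficit = 11 − 267/25 = 8/25 ≥ 0, confirming Bessel's inequality. (The deficit equals ||v − Σ <v,e_j> e_j||^2, the squared distance from v to span{e_j}.)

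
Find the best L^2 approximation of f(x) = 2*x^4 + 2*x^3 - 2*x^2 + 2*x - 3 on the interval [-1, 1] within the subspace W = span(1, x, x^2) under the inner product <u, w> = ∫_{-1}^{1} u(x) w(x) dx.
g(x) = -2*x^2/7 + 16*x/5 - 111/35

The best approximation g ∈ W is the orthogonal projection of f onto W. Writing g = a_0 + a_1 x + a_2 x^2, the coefficients solve the normal equations G · a = b where
  G_{ij} = <φ_i, φ_j> and b_i = <f, φ_i>, with φ_0 = 1, φ_1 = x, φ_2 = x^2.
G =
  [2, 0, 2/3]
  [0, 2/3, 0]
  [2/3, 0, 2/5],
b = (-98/15, 32/15, -78/35).
Solving gives a_0 = -111/35, a_1 = 16/5, a_2 = -2/7, so
  g(x) = -2*x^2/7 + 16*x/5 - 111/35.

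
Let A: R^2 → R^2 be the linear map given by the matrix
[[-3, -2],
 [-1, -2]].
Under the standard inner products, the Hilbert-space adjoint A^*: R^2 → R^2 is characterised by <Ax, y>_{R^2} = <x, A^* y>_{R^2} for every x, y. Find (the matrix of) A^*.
A^* = A^T =
[[-3, -1],
 [-2, -2]]

For real matrices with standard dot products, the defining identity <Ax, y> = <x, A^* y> gives (Ax)^T y = x^T (A^*) y, i.e. x^T A^T y = x^T (A^*) y. Since this holds for all x, y, we must have A^* = A^T. Therefore
A^* =
[[-3, -1],
 [-2, -2]].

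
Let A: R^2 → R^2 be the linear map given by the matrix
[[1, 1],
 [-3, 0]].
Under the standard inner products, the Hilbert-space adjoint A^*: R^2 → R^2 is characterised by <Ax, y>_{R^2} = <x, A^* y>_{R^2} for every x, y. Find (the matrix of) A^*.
A^* = A^T =
[[1, -3],
 [1, 0]]

For real matrices with standard dot products, the defining identity <Ax, y> = <x, A^* y> gives (Ax)^T y = x^T (A^*) y, i.e. x^T A^T y = x^T (A^*) y. Since this holds for all x, y, we must have A^* = A^T. Therefore
A^* =
[[1, -3],
 [1, 0]].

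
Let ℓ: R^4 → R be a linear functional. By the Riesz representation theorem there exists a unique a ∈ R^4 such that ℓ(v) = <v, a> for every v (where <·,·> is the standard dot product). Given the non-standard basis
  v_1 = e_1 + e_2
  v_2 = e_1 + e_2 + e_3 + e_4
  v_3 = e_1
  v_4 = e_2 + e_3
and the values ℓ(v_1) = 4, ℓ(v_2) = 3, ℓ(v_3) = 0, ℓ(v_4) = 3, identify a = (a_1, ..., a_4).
a = (0, 4, -1, 0)

Write a = (a_1, ..., a_4) in the standard basis. For each basis vector v_i, ℓ(v_i) = <v_i, a> is a linear equation in the a_j's. Collect the n equations into a matrix system V a = ℓ, where row i of V is v_i (expressed in the standard basis). Since V is invertible (lower-triangular with 1s on the diagonal, up to permutation), solve by back-substitution:
  V =
[[1, 1, 0, 0],
 [1, 1, 1, 1],
 [1, 0, 0, 0],
 [0, 1, 1, 0]]
  V a = (4, 3, 0, 3)
Solving gives a = (0, 4, -1, 0).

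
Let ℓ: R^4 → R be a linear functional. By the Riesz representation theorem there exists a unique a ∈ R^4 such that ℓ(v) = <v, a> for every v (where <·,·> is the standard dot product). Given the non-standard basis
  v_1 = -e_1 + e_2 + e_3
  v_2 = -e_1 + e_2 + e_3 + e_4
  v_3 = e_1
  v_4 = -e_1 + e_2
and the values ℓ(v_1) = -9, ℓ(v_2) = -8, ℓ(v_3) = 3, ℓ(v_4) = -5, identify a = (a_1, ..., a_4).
a = (3, -2, -4, 1)

Write a = (a_1, ..., a_4) in the standard basis. For each basis vector v_i, ℓ(v_i) = <v_i, a> is a linear equation in the a_j's. Collect the n equations into a matrix system V a = ℓ, where row i of V is v_i (expressed in the standard basis). Since V is invertible (lower-triangular with 1s on the diagonal, up to permutation), solve by back-substitution:
  V =
[[-1, 1, 1, 0],
 [-1, 1, 1, 1],
 [1, 0, 0, 0],
 [-1, 1, 0, 0]]
  V a = (-9, -8, 3, -5)
Solving gives a = (3, -2, -4, 1).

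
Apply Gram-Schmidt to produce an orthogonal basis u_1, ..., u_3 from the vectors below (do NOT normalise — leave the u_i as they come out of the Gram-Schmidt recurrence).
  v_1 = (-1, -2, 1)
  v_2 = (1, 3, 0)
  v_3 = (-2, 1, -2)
Orthogonal basis:
  u_1 = (-1, -2, 1)
  u_2 = (-1/6, 2/3, 7/6)
  u_3 = (-27/11, 9/11, -9/11)

Apply the Gram-Schmidt recurrence
  u_1 = v_1
  u_i = v_i − Σ_{j<i} ((v_i · u_j) / (u_j · u_j)) · u_j.

Step by step this gives:
  u_1 = (-1, -2, 1)
  u_2 = (-1/6, 2/3, 7/6)
  u_3 = (-27/11, 9/11, -9/11)

Orthogonality check:
  u_2 · u_1 = 0 (should be 0)
  u_3 · u_1 = 0 (should be 0)
  u_3 · u_2 = 0 (should be 0)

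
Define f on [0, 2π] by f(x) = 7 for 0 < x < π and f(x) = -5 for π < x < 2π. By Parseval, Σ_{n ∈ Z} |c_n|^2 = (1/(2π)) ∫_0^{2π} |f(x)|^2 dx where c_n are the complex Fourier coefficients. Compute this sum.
Σ |c_n|^2 = 37

Parseval equates the L^2 energy of f (normalised by 1/(2π)) with the ℓ^2 sum of its Fourier coefficients: (1/(2π)) ∫_0^{2π} |f|^2 = Σ |c_n|^2.
Compute the left side: (1/(2π)) [∫_0^π 7^2 dx + ∫_π^{2π} (-5)^2 dx] = (1/(2π)) · (49π + 25π) = (49 + 25)/2 = 37.
So Σ_{n ∈ Z} |c_n|^2 = 37.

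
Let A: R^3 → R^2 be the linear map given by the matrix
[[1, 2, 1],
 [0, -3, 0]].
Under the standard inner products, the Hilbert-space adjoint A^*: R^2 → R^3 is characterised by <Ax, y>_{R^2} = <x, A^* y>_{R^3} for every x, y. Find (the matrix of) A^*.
A^* = A^T =
[[1, 0],
 [2, -3],
 [1, 0]]

For real matrices with standard dot products, the defining identity <Ax, y> = <x, A^* y> gives (Ax)^T y = x^T (A^*) y, i.e. x^T A^T y = x^T (A^*) y. Since this holds for all x, y, we must have A^* = A^T. Therefore
A^* =
[[1, 0],
 [2, -3],
 [1, 0]].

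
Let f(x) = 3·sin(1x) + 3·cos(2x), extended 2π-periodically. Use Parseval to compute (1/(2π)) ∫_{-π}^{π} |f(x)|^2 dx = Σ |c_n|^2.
Σ |c_n|^2 = 9

Expand |f|^2 and use orthogonality of {sin(nx), cos(mx)} on [-π, π]:
  ∫_{-π}^{π} sin(nx)^2 dx = π, ∫ cos(mx)^2 dx = π, and cross terms integrate to 0.
So ∫_{-π}^{π} f(x)^2 dx = 3^2 · π + 3^2 · π = (9 + 9)π.
Divide by 2π: (9 + 9)/2 = 9.
By Parseval, this equals Σ |c_n|^2.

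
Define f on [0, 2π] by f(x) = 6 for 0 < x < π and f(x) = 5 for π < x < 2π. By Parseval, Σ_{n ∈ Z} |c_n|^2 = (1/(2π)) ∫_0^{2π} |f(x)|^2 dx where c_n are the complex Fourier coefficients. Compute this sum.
Σ |c_n|^2 = 61/2

Parseval equates the L^2 energy of f (normalised by 1/(2π)) with the ℓ^2 sum of its Fourier coefficients: (1/(2π)) ∫_0^{2π} |f|^2 = Σ |c_n|^2.
Compute the left side: (1/(2π)) [∫_0^π 6^2 dx + ∫_π^{2π} 5^2 dx] = (1/(2π)) · (36π + 25π) = (36 + 25)/2 = 61/2.
So Σ_{n ∈ Z} |c_n|^2 = 61/2.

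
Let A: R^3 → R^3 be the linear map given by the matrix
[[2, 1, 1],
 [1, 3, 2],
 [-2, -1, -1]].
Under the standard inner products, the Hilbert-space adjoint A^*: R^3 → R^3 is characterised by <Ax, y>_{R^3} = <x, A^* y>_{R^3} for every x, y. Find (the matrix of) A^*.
A^* = A^T =
[[2, 1, -2],
 [1, 3, -1],
 [1, 2, -1]]

For real matrices with standard dot products, the defining identity <Ax, y> = <x, A^* y> gives (Ax)^T y = x^T (A^*) y, i.e. x^T A^T y = x^T (A^*) y. Since this holds for all x, y, we must have A^* = A^T. Therefore
A^* =
[[2, 1, -2],
 [1, 3, -1],
 [1, 2, -1]].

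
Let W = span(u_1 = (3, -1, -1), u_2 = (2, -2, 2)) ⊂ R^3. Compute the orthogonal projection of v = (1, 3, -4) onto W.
proj_W(v) = (1/2, 2, -9/2)

Set up U = [u_1 | ... | u_2] ∈ R^(3×2). The projector onto W = col(U) is P = U (U^T U)^(-1) U^T.
Compute U^T U =
  [11, 6]
  [6, 12],
and U^T v = (4, -12).
Solve U^T U · c = U^T v for the coefficients: c = (5/4, -13/8). The projection is proj_W(v) = U c.
Check: (v - proj_W(v)) · u_1 = 0  (should be 0).
Check: (v - proj_W(v)) · u_2 = 0  (should be 0).
Result: proj_W(v) = (1/2, 2, -9/2).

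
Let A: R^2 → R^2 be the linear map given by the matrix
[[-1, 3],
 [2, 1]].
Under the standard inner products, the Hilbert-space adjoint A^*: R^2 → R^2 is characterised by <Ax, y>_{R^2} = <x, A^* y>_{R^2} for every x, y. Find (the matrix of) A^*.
A^* = A^T =
[[-1, 2],
 [3, 1]]

For real matrices with standard dot products, the defining identity <Ax, y> = <x, A^* y> gives (Ax)^T y = x^T (A^*) y, i.e. x^T A^T y = x^T (A^*) y. Since this holds for all x, y, we must have A^* = A^T. Therefore
A^* =
[[-1, 2],
 [3, 1]].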